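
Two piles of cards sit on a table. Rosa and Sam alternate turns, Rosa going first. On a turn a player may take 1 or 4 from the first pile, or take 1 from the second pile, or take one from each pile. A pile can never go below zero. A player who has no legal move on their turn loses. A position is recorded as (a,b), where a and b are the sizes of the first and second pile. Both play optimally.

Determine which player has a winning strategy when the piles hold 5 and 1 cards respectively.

Rosa wins.

Positions with no move are L. A position that does have a move is losing for the player to move precisely when every available move leads to a winning position for the opponent. Fill in the labels:
No move ever increases a pile, so every position that can arise here has a ≤ 5 and b ≤ 1; it is enough to label the cells with 0 ≤ a ≤ 5 and 0 ≤ b ≤ 1.
Every move lowers a or b (never raises either), so fill the grid row by row in increasing a, and left to right within a row: each cell's successors are then already labelled.
      b=0  b=1
a=0:    L    W
a=1:    W    W
a=2:    L    W
a=3:    W    W
a=4:    W    L
a=5:    L    W
Cells with no legal move (terminal, hence L): (0,0).
The remaining L cells, each justified by listing all of its moves:
(2,0): only reaches (1,0)(W), which is W → L
(4,1): only reaches (3,1)(W), (0,1)(W), (4,0)(W), (3,0)(W), all W → L
(5,0): only reaches (4,0)(W), (1,0)(W), all W → L
Every other cell has at least one move into one of the L cells above, so it is W.
The starting position (5,1) is W: Rosa should move to (4,1), handing over an L position.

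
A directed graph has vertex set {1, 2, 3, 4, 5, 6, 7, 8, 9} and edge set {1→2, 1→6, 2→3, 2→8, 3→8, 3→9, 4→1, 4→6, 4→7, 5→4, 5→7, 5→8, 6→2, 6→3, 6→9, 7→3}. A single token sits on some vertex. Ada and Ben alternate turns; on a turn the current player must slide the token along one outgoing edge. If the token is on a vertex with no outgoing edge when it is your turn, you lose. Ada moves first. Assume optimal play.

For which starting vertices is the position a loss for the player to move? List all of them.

1, 7, 8, 9

Label each position W (a win for the player to move) or L (a loss). A position with no legal move is L; any other position is W exactly when some move reaches an L, and L when every move reaches a W.
Every edge goes from a vertex to one that appears earlier in the order 8, 9, 3, 2, 6, 1, 7, 4, 5, so processing vertices in that order labels each vertex after all of its successors.
8: no outgoing edge → L
9: no outgoing edge → L
3: W (go to 9, an L position)
2: W (go to 8, an L position)
6: W (go to 9, an L position)
1: L (options 6(W), 2(W) are all W)
7: L (sole option 3(W) is W)
4: W (go to 7, an L position)
5: W (go to 7, an L position)
Reading off the rows marked L gives the requested list; there are 4 such vertices.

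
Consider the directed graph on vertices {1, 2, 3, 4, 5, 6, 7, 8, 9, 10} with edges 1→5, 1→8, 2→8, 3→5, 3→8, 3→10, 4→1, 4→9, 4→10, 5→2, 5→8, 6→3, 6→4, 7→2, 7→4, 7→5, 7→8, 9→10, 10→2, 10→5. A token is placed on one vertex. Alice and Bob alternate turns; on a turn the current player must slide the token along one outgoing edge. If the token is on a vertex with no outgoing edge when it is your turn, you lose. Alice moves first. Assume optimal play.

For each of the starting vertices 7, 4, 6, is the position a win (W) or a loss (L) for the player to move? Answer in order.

Build the W/L table. Terminal = L. A non-terminal position is W if it has a move to some L; otherwise it is L.
Every edge goes from a vertex to one that appears earlier in the order 8, 2, 5, 10, 1, 9, 3, 4, 6, 7, so processing vertices in that order labels each vertex after all of its successors.
8: no outgoing edge → L
2: can move to 8, which is L ⇒ W
5: can move to 8, which is L ⇒ W
10: moves to 5(W), 2(W); every one is W ⇒ L
1: can move to 8, which is L ⇒ W
9: can move to 10, which is L ⇒ W
3: can move to 10, which is L ⇒ W
4: can move to 10, which is L ⇒ W
6: moves to 4(W), 3(W); every one is W ⇒ L
7: can move to 8, which is L ⇒ W

7: W, 4: W, 6: L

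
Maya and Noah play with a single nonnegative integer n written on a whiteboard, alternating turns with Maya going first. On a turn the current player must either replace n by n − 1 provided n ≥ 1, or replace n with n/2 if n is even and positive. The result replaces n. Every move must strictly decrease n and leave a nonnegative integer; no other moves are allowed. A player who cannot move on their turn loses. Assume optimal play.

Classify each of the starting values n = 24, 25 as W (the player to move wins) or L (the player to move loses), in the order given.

24: W, 25: L

Classify positions by backward induction: terminal positions (no move available) are L. From any other position, the mover wins iff some move reaches an L.
n=0: no move → L
n=1: →0(L), so W
n=2: →1(W) only, which is W, so L
n=3: →2(L), so W
n=4: →2(L), so W
n=5: →4(W) only, which is W, so L
n=6: →5(L), so W
n=7: →6(W) only, which is W, so L
n=8: →7(L), so W
n=9: →8(W) only, which is W, so L
n=10: →5(L), so W
n=11: →10(W) only, which is W, so L
n=12: →11(L), so W
n=13: →12(W) only, which is W, so L
n=14: →7(L), so W
n=15: →14(W) only, which is W, so L
n=16: →15(L), so W
n=17: →16(W) only, which is W, so L
n=18: →9(L), so W
n=19: →18(W) only, which is W, so L
n=20: →19(L), so W
n=21: →20(W) only, which is W, so L
n=22: →11(L), so W
n=23: →22(W) only, which is W, so L
n=24: →23(L), so W
n=25: →24(W) only, which is W, so L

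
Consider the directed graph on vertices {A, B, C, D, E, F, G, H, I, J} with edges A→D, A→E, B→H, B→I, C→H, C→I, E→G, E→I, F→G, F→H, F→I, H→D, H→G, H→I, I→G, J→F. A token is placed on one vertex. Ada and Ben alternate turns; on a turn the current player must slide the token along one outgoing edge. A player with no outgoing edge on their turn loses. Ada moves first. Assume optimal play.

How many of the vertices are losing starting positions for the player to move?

5

Positions with no move are L. A position that does have a move is losing for the player to move precisely when every available move leads to a winning position for the opponent. Fill in the labels:
Every edge goes from a vertex to one that appears earlier in the order G, D, I, E, H, F, C, A, B, J, so processing vertices in that order labels each vertex after all of its successors.
G: no outgoing edge → L
D: no outgoing edge → L
I: W (go to G, an L position)
E: W (go to G, an L position)
H: W (go to D, an L position)
F: W (go to G, an L position)
C: L (options H(W), I(W) are all W)
A: W (go to D, an L position)
B: L (options H(W), I(W) are all W)
J: L (sole option F(W) is W)
The L vertices are B, C, D, G, J; that is 5 in all.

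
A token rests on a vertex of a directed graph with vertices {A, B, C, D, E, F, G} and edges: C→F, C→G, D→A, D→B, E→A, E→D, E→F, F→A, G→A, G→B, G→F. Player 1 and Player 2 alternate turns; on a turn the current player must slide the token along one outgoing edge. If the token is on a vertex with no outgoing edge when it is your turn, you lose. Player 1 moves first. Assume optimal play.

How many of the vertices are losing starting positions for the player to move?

3

Positions with no move are L. A position that does have a move is losing for the player to move precisely when every available move leads to a winning position for the opponent. Fill in the labels:
Every edge goes from a vertex to one that appears earlier in the order A, B, D, F, G, E, C, so processing vertices in that order labels each vertex after all of its successors.
A: no outgoing edge → L
B: no outgoing edge → L
D: →B(L), so W
F: →A(L), so W
G: →B(L), so W
E: →A(L), so W
C: →G(W), F(W) — all W, so L
The L vertices are A, B, C; that is 3 in all.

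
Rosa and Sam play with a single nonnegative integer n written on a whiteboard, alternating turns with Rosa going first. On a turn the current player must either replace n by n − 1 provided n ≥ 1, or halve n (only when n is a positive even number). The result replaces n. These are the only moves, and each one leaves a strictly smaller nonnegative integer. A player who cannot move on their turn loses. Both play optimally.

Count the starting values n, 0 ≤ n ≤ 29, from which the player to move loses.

15

Label each position W (a win for the player to move) or L (a loss). A position with no legal move is L; any other position is W exactly when some move reaches an L, and L when every move reaches a W.
n=0: no move → L
n=1: can move to 0, which is L ⇒ W
n=2: the only move is to 1(W), a W ⇒ L
n=3: can move to 2, which is L ⇒ W
n=4: can move to 2, which is L ⇒ W
n=5: the only move is to 4(W), a W ⇒ L
n=6: can move to 5, which is L ⇒ W
n=7: the only move is to 6(W), a W ⇒ L
n=8: can move to 7, which is L ⇒ W
n=9: the only move is to 8(W), a W ⇒ L
n=10: can move to 5, which is L ⇒ W
n=11: the only move is to 10(W), a W ⇒ L
n=12: can move to 11, which is L ⇒ W
n=13: the only move is to 12(W), a W ⇒ L
n=14: can move to 7, which is L ⇒ W
n=15: the only move is to 14(W), a W ⇒ L
n=16: can move to 15, which is L ⇒ W
n=17: the only move is to 16(W), a W ⇒ L
n=18: can move to 9, which is L ⇒ W
n=19: the only move is to 18(W), a W ⇒ L
n=20: can move to 19, which is L ⇒ W
n=21: the only move is to 20(W), a W ⇒ L
n=22: can move to 11, which is L ⇒ W
n=23: the only move is to 22(W), a W ⇒ L
n=24: can move to 23, which is L ⇒ W
n=25: the only move is to 24(W), a W ⇒ L
n=26: can move to 13, which is L ⇒ W
n=27: the only move is to 26(W), a W ⇒ L
n=28: can move to 27, which is L ⇒ W
n=29: the only move is to 28(W), a W ⇒ L
L entries with 0 ≤ n ≤ 29: n = 0, 2, 5, 7, 9, 11, 13, 15, 17, 19, 21, 23, 25, 27, 29; that makes 15.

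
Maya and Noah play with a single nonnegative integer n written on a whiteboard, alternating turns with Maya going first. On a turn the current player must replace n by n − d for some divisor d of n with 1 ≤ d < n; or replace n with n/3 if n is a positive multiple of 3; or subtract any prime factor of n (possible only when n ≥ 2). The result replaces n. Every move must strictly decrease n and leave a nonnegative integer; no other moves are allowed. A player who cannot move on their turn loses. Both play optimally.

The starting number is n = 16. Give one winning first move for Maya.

Build the W/L table. Terminal = L. A non-terminal position is W if it has a move to some L; otherwise it is L.
n=0: no move → L
n=1: no move → L
n=2: can move to 0, which is L ⇒ W
n=3: can move to 0, which is L ⇒ W
n=4: moves to 2(W), 3(W); every one is W ⇒ L
n=5: can move to 0, which is L ⇒ W
n=6: can move to 4, which is L ⇒ W
n=7: can move to 0, which is L ⇒ W
n=8: can move to 4, which is L ⇒ W
n=9: moves to 3(W), 6(W), 8(W); every one is W ⇒ L
n=10: can move to 9, which is L ⇒ W
n=11: can move to 0, which is L ⇒ W
n=12: can move to 4, which is L ⇒ W
n=13: can move to 0, which is L ⇒ W
n=14: moves to 7(W), 12(W), 13(W); every one is W ⇒ L
n=15: can move to 14, which is L ⇒ W
n=16: can move to 14, which is L ⇒ W
From 16, the L positions reachable in one move are: 14.

Move to 14.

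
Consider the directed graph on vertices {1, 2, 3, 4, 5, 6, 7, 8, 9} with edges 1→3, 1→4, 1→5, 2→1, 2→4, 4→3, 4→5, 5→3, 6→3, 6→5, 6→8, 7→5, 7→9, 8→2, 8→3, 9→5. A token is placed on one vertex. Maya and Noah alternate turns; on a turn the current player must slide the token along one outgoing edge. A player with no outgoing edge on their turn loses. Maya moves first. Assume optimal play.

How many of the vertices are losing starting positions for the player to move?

3

Work bottom-up. With no move the player to move loses. Otherwise the position is W if at least one move leads to an L position for the opponent, and L if every move leads to a W.
Every edge goes from a vertex to one that appears earlier in the order 3, 5, 4, 1, 2, 8, 6, 9, 7, so processing vertices in that order labels each vertex after all of its successors.
3: no outgoing edge → L
5: reaches L-position 3 → W
4: reaches L-position 3 → W
1: reaches L-position 3 → W
2: only reaches 1(W), 4(W), all W → L
8: reaches L-position 2 → W
6: reaches L-position 3 → W
9: only reaches 5(W), which is W → L
7: reaches L-position 9 → W
The L vertices are 2, 3, 9; that is 3 in all.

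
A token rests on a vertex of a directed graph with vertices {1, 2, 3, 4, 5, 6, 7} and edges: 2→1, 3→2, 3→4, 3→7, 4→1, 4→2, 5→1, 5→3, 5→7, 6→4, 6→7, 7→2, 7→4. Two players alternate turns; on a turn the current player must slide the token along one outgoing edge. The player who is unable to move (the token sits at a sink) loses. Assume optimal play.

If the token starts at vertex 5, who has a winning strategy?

The first player wins.

Compute win/loss labels from the base case upward. A position with no move is L. Any other position is W if it can reach an L in one move, else L.
Every edge goes from a vertex to one that appears earlier in the order 1, 2, 4, 7, 3, 5, 6, so processing vertices in that order labels each vertex after all of its successors.
1: no outgoing edge → L
2: reaches L-position 1 → W
4: reaches L-position 1 → W
7: only reaches 4(W), 2(W), all W → L
3: reaches L-position 7 → W
5: reaches L-position 7 → W
6: reaches L-position 7 → W
From 5 the player to move can move to 7, reaching an L position.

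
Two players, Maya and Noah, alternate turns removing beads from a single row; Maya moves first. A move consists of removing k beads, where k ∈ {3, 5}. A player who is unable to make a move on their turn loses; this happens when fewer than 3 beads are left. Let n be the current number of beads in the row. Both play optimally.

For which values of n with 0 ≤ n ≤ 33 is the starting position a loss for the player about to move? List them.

Positions with no move are L. A position that does have a move is losing for the player to move precisely when every available move leads to a winning position for the opponent. Fill in the labels:
n=0: no move → L
n=1: no move → L
n=2: no move → L
n=3: can move to 0, which is L ⇒ W
n=4: can move to 1, which is L ⇒ W
n=5: can move to 2, which is L ⇒ W
n=6: can move to 1, which is L ⇒ W
n=7: can move to 2, which is L ⇒ W
n=8: moves to 5(W), 3(W); every one is W ⇒ L
n=9: moves to 6(W), 4(W); every one is W ⇒ L
n=10: moves to 7(W), 5(W); every one is W ⇒ L
n=11: can move to 8, which is L ⇒ W
n=12: can move to 9, which is L ⇒ W
n=13: can move to 10, which is L ⇒ W
n=14: can move to 9, which is L ⇒ W
n=15: can move to 10, which is L ⇒ W
n=16: moves to 13(W), 11(W); every one is W ⇒ L
n=17: moves to 14(W), 12(W); every one is W ⇒ L
n=18: moves to 15(W), 13(W); every one is W ⇒ L
n=19: can move to 16, which is L ⇒ W
n=20: can move to 17, which is L ⇒ W
n=21: can move to 18, which is L ⇒ W
n=22: can move to 17, which is L ⇒ W
n=23: can move to 18, which is L ⇒ W
n=24: moves to 21(W), 19(W); every one is W ⇒ L
n=25: moves to 22(W), 20(W); every one is W ⇒ L
n=26: moves to 23(W), 21(W); every one is W ⇒ L
n=27: can move to 24, which is L ⇒ W
n=28: can move to 25, which is L ⇒ W
n=29: can move to 26, which is L ⇒ W
n=30: can move to 25, which is L ⇒ W
n=31: can move to 26, which is L ⇒ W
n=32: moves to 29(W), 27(W); every one is W ⇒ L
n=33: moves to 30(W), 28(W); every one is W ⇒ L
Reading off the rows marked L gives the requested list; there are 14 such values of n.

0, 1, 2, 8, 9, 10, 16, 17, 18, 24, 25, 26, 32, 33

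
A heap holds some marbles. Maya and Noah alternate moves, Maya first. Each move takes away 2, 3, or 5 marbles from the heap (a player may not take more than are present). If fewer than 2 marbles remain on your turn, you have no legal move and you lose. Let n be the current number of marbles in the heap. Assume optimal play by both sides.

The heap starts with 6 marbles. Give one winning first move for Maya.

Compute win/loss labels from the base case upward. A position with no move is L. Any other position is W if it can reach an L in one move, else L.
n=0: no move → L
n=1: no move → L
n=2: →0(L), so W
n=3: →1(L), so W
n=4: →1(L), so W
n=5: →0(L), so W
n=6: →1(L), so W
From 6, the L positions reachable in one move are: 1.

Remove 5, leaving 1.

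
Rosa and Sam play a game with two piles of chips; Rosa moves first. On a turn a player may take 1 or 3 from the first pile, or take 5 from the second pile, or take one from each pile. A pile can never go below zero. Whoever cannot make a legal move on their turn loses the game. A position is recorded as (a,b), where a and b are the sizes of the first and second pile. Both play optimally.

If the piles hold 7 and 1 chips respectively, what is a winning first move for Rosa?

Move to (6,1).

Classify positions by backward induction: terminal positions (no move available) are L. From any other position, the mover wins iff some move reaches an L.
No move ever increases a pile, so every position that can arise here has a ≤ 7 and b ≤ 1; it is enough to label the cells with 0 ≤ a ≤ 7 and 0 ≤ b ≤ 1.
Every move lowers a or b (never raises either), so fill the grid row by row in increasing a, and left to right within a row: each cell's successors are then already labelled.
      b=0  b=1
a=0:    L    L
a=1:    W    W
a=2:    L    L
a=3:    W    W
a=4:    L    L
a=5:    W    W
a=6:    L    L
a=7:    W    W
Cells with no legal move (terminal, hence L): (0,0), (0,1).
The remaining L cells, each justified by listing all of its moves:
(2,0): the only move is to (1,0)(W), a W ⇒ L
(2,1): moves to (1,1)(W), (1,0)(W); every one is W ⇒ L
(4,0): moves to (3,0)(W), (1,0)(W); every one is W ⇒ L
(4,1): moves to (3,1)(W), (1,1)(W), (3,0)(W); every one is W ⇒ L
(6,0): moves to (5,0)(W), (3,0)(W); every one is W ⇒ L
(6,1): moves to (5,1)(W), (3,1)(W), (5,0)(W); every one is W ⇒ L
Every other cell has at least one move into one of the L cells above, so it is W.
From (7,1), the L positions reachable in one move are: (6,1), (4,1), (6,0). Any move reaching one of these is winning.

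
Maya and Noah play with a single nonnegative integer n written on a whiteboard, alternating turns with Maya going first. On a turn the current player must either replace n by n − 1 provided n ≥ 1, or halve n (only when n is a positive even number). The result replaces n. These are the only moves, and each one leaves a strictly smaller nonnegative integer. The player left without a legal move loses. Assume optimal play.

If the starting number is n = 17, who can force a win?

Label each position W (a win for the player to move) or L (a loss). A position with no legal move is L; any other position is W exactly when some move reaches an L, and L when every move reaches a W.
n=0: no move → L
n=1: →0(L), so W
n=2: →1(W) only, which is W, so L
n=3: →2(L), so W
n=4: →2(L), so W
n=5: →4(W) only, which is W, so L
n=6: →5(L), so W
n=7: →6(W) only, which is W, so L
n=8: →7(L), so W
n=9: →8(W) only, which is W, so L
n=10: →5(L), so W
n=11: →10(W) only, which is W, so L
n=12: →11(L), so W
n=13: →12(W) only, which is W, so L
n=14: →7(L), so W
n=15: →14(W) only, which is W, so L
n=16: →15(L), so W
n=17: →16(W) only, which is W, so L
The starting position 17 is L: whatever Maya does, the opponent receives a W position.

Noah wins.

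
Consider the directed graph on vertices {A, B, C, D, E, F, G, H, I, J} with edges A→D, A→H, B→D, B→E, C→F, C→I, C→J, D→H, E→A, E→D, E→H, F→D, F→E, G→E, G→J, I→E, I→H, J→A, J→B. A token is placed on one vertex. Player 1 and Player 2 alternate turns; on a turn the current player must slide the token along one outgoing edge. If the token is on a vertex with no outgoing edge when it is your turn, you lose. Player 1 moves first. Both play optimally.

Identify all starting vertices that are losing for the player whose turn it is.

B, F, G, H

Label each position W (a win for the player to move) or L (a loss). A position with no legal move is L; any other position is W exactly when some move reaches an L, and L when every move reaches a W.
Every edge goes from a vertex to one that appears earlier in the order H, D, A, E, B, I, J, G, F, C, so processing vertices in that order labels each vertex after all of its successors.
H: no outgoing edge → L
D: can move to H, which is L ⇒ W
A: can move to H, which is L ⇒ W
E: can move to H, which is L ⇒ W
B: moves to E(W), D(W); every one is W ⇒ L
I: can move to H, which is L ⇒ W
J: can move to B, which is L ⇒ W
G: moves to J(W), E(W); every one is W ⇒ L
F: moves to E(W), D(W); every one is W ⇒ L
C: can move to F, which is L ⇒ W
Reading off the rows marked L gives the requested list; there are 4 such vertices.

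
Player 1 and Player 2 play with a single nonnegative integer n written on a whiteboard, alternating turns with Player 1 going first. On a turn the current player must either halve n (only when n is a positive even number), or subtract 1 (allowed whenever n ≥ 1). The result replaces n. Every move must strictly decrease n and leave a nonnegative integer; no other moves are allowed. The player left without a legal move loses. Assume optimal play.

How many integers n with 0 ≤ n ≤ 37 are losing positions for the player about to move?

19

Use the standard recursion: the mover loses at a terminal position; elsewhere, the mover wins exactly when some move hands the opponent an L position.
n=0: no move → L
n=1: can move to 0, which is L ⇒ W
n=2: the only move is to 1(W), a W ⇒ L
n=3: can move to 2, which is L ⇒ W
n=4: can move to 2, which is L ⇒ W
n=5: the only move is to 4(W), a W ⇒ L
n=6: can move to 5, which is L ⇒ W
n=7: the only move is to 6(W), a W ⇒ L
n=8: can move to 7, which is L ⇒ W
n=9: the only move is to 8(W), a W ⇒ L
n=10: can move to 5, which is L ⇒ W
n=11: the only move is to 10(W), a W ⇒ L
n=12: can move to 11, which is L ⇒ W
n=13: the only move is to 12(W), a W ⇒ L
n=14: can move to 7, which is L ⇒ W
n=15: the only move is to 14(W), a W ⇒ L
n=16: can move to 15, which is L ⇒ W
n=17: the only move is to 16(W), a W ⇒ L
n=18: can move to 9, which is L ⇒ W
n=19: the only move is to 18(W), a W ⇒ L
n=20: can move to 19, which is L ⇒ W
n=21: the only move is to 20(W), a W ⇒ L
n=22: can move to 11, which is L ⇒ W
n=23: the only move is to 22(W), a W ⇒ L
n=24: can move to 23, which is L ⇒ W
n=25: the only move is to 24(W), a W ⇒ L
n=26: can move to 13, which is L ⇒ W
n=27: the only move is to 26(W), a W ⇒ L
n=28: can move to 27, which is L ⇒ W
n=29: the only move is to 28(W), a W ⇒ L
n=30: can move to 15, which is L ⇒ W
n=31: the only move is to 30(W), a W ⇒ L
n=32: can move to 31, which is L ⇒ W
n=33: the only move is to 32(W), a W ⇒ L
n=34: can move to 17, which is L ⇒ W
n=35: the only move is to 34(W), a W ⇒ L
n=36: can move to 35, which is L ⇒ W
n=37: the only move is to 36(W), a W ⇒ L
L entries with 0 ≤ n ≤ 37: n = 0, 2, 5, 7, 9, 11, 13, 15, 17, 19, 21, 23, 25, 27, 29, 31, 33, 35, 37; that makes 19.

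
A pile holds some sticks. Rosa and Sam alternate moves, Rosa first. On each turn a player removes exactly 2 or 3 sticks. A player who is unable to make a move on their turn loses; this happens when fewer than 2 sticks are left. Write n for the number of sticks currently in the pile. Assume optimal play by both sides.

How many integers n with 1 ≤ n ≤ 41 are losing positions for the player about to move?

Positions with no move are L. A position that does have a move is losing for the player to move precisely when every available move leads to a winning position for the opponent. Fill in the labels:
n=0: no move → L
n=1: no move → L
n=2: →0(L), so W
n=3: →1(L), so W
n=4: →1(L), so W
n=5: →3(W), 2(W) — all W, so L
n=6: →4(W), 3(W) — all W, so L
n=7: →5(L), so W
n=8: →6(L), so W
n=9: →6(L), so W
n=10: →8(W), 7(W) — all W, so L
n=11: →9(W), 8(W) — all W, so L
n=12: →10(L), so W
n=13: →11(L), so W
n=14: →11(L), so W
n=15: →13(W), 12(W) — all W, so L
n=16: →14(W), 13(W) — all W, so L
n=17: →15(L), so W
n=18: →16(L), so W
n=19: →16(L), so W
n=20: →18(W), 17(W) — all W, so L
n=21: →19(W), 18(W) — all W, so L
n=22: →20(L), so W
n=23: →21(L), so W
n=24: →21(L), so W
n=25: →23(W), 22(W) — all W, so L
n=26: →24(W), 23(W) — all W, so L
n=27: →25(L), so W
n=28: →26(L), so W
n=29: →26(L), so W
n=30: →28(W), 27(W) — all W, so L
n=31: →29(W), 28(W) — all W, so L
n=32: →30(L), so W
n=33: →31(L), so W
n=34: →31(L), so W
n=35: →33(W), 32(W) — all W, so L
n=36: →34(W), 33(W) — all W, so L
n=37: →35(L), so W
n=38: →36(L), so W
n=39: →36(L), so W
n=40: →38(W), 37(W) — all W, so L
n=41: →39(W), 38(W) — all W, so L
L entries with 1 ≤ n ≤ 41 (n=0 is outside the asked range and is not counted): n = 1, 5, 6, 10, 11, 15, 16, 20, 21, 25, 26, 30, 31, 35, 36, 40, 41; that makes 17.

17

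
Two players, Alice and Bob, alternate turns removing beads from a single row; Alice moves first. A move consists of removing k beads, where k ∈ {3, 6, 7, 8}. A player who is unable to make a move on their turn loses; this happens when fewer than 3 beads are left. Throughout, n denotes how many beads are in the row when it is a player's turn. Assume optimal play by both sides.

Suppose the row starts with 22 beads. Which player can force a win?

Bob wins.

Compute win/loss labels from the base case upward. A position with no move is L. Any other position is W if it can reach an L in one move, else L.
n=0: no move → L
n=1: no move → L
n=2: no move → L
n=3: W (go to 0, an L position)
n=4: W (go to 1, an L position)
n=5: W (go to 2, an L position)
n=6: W (go to 0, an L position)
n=7: W (go to 1, an L position)
n=8: W (go to 2, an L position)
n=9: W (go to 2, an L position)
n=10: W (go to 2, an L position)
n=11: L (options 8(W), 5(W), 4(W), 3(W) are all W)
n=12: L (options 9(W), 6(W), 5(W), 4(W) are all W)
n=13: L (options 10(W), 7(W), 6(W), 5(W) are all W)
n=14: W (go to 11, an L position)
n=15: W (go to 12, an L position)
n=16: W (go to 13, an L position)
n=17: W (go to 11, an L position)
n=18: W (go to 12, an L position)
n=19: W (go to 13, an L position)
n=20: W (go to 13, an L position)
n=21: W (go to 13, an L position)
n=22: L (options 19(W), 16(W), 15(W), 14(W) are all W)
Every move from 22 reaches a W position, so the mover loses.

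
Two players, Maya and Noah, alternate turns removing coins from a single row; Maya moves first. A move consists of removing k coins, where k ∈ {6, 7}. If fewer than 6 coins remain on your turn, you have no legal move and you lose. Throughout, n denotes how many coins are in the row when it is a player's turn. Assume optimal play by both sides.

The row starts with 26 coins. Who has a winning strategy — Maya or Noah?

Use the standard recursion: the mover loses at a terminal position; elsewhere, the mover wins exactly when some move hands the opponent an L position.
n=0: no move → L
n=1: no move → L
n=2: no move → L
n=3: no move → L
n=4: no move → L
n=5: no move → L
n=6: can move to 0, which is L ⇒ W
n=7: can move to 1, which is L ⇒ W
n=8: can move to 2, which is L ⇒ W
n=9: can move to 3, which is L ⇒ W
n=10: can move to 4, which is L ⇒ W
n=11: can move to 5, which is L ⇒ W
n=12: can move to 5, which is L ⇒ W
n=13: moves to 7(W), 6(W); every one is W ⇒ L
n=14: moves to 8(W), 7(W); every one is W ⇒ L
n=15: moves to 9(W), 8(W); every one is W ⇒ L
n=16: moves to 10(W), 9(W); every one is W ⇒ L
n=17: moves to 11(W), 10(W); every one is W ⇒ L
n=18: moves to 12(W), 11(W); every one is W ⇒ L
n=19: can move to 13, which is L ⇒ W
n=20: can move to 14, which is L ⇒ W
n=21: can move to 15, which is L ⇒ W
n=22: can move to 16, which is L ⇒ W
n=23: can move to 17, which is L ⇒ W
n=24: can move to 18, which is L ⇒ W
n=25: can move to 18, which is L ⇒ W
n=26: moves to 20(W), 19(W); every one is W ⇒ L
Every move from 26 reaches a W position, so the mover loses.

Noah wins.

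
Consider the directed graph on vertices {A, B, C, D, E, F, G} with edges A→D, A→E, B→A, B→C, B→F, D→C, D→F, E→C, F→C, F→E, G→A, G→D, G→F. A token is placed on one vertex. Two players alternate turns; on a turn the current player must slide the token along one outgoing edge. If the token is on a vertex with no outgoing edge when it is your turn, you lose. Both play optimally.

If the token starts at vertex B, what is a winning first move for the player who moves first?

Move to A.

Build the W/L table. Terminal = L. A non-terminal position is W if it has a move to some L; otherwise it is L.
Every edge goes from a vertex to one that appears earlier in the order C, E, F, D, A, B, G, so processing vertices in that order labels each vertex after all of its successors.
C: no outgoing edge → L
E: W (go to C, an L position)
F: W (go to C, an L position)
D: W (go to C, an L position)
A: L (options D(W), E(W) are all W)
B: W (go to A, an L position)
G: W (go to A, an L position)
From B, the L positions reachable in one move are: A, C. Any move reaching one of these is winning.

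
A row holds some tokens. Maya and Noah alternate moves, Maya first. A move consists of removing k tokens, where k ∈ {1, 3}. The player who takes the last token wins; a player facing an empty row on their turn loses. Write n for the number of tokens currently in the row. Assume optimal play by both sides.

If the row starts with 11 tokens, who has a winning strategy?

Maya wins.

Work bottom-up. With no move the player to move loses. Otherwise the position is W if at least one move leads to an L position for the opponent, and L if every move leads to a W.
n=0: no move → L
n=1: W (go to 0, an L position)
n=2: L (sole option 1(W) is W)
n=3: W (go to 2, an L position)
n=4: L (options 3(W), 1(W) are all W)
n=5: W (go to 4, an L position)
n=6: L (options 5(W), 3(W) are all W)
n=7: W (go to 6, an L position)
n=8: L (options 7(W), 5(W) are all W)
n=9: W (go to 8, an L position)
n=10: L (options 9(W), 7(W) are all W)
n=11: W (go to 10, an L position)
From 11 Maya can remove 1, leaving 10, reaching an L position.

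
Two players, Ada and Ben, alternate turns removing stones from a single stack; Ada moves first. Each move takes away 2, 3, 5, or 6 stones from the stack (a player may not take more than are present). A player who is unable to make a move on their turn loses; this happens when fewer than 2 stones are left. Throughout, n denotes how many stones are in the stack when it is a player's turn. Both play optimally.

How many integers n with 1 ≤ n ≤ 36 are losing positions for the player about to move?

Work bottom-up. With no move the player to move loses. Otherwise the position is W if at least one move leads to an L position for the opponent, and L if every move leads to a W.
n=0: no move → L
n=1: no move → L
n=2: W (go to 0, an L position)
n=3: W (go to 1, an L position)
n=4: W (go to 1, an L position)
n=5: W (go to 0, an L position)
n=6: W (go to 1, an L position)
n=7: W (go to 1, an L position)
n=8: L (options 6(W), 5(W), 3(W), 2(W) are all W)
n=9: L (options 7(W), 6(W), 4(W), 3(W) are all W)
n=10: W (go to 8, an L position)
n=11: W (go to 9, an L position)
n=12: W (go to 9, an L position)
n=13: W (go to 8, an L position)
n=14: W (go to 9, an L position)
n=15: W (go to 9, an L position)
n=16: L (options 14(W), 13(W), 11(W), 10(W) are all W)
n=17: L (options 15(W), 14(W), 12(W), 11(W) are all W)
n=18: W (go to 16, an L position)
n=19: W (go to 17, an L position)
n=20: W (go to 17, an L position)
n=21: W (go to 16, an L position)
n=22: W (go to 17, an L position)
n=23: W (go to 17, an L position)
n=24: L (options 22(W), 21(W), 19(W), 18(W) are all W)
n=25: L (options 23(W), 22(W), 20(W), 19(W) are all W)
n=26: W (go to 24, an L position)
n=27: W (go to 25, an L position)
n=28: W (go to 25, an L position)
n=29: W (go to 24, an L position)
n=30: W (go to 25, an L position)
n=31: W (go to 25, an L position)
n=32: L (options 30(W), 29(W), 27(W), 26(W) are all W)
n=33: L (options 31(W), 30(W), 28(W), 27(W) are all W)
n=34: W (go to 32, an L position)
n=35: W (go to 33, an L position)
n=36: W (go to 33, an L position)
L entries with 1 ≤ n ≤ 36 (n=0 is outside the asked range and is not counted): n = 1, 8, 9, 16, 17, 24, 25, 32, 33; that makes 9.

9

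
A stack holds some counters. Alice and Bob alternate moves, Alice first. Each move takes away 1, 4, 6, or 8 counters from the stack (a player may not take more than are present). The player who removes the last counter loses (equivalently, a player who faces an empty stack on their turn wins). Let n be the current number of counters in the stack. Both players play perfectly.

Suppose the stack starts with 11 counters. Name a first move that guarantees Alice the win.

Remove 8, leaving 3.

Compute win/loss labels from the base case upward. A position with no move is W. Any other position is W if it can reach an L in one move, else L.
n=0: no move; the opponent has just taken the last counter and therefore loses → W
n=1: the only move is to 0(W), a W ⇒ L
n=2: can move to 1, which is L ⇒ W
n=3: the only move is to 2(W), a W ⇒ L
n=4: can move to 3, which is L ⇒ W
n=5: can move to 1, which is L ⇒ W
n=6: moves to 5(W), 2(W), 0(W); every one is W ⇒ L
n=7: can move to 6, which is L ⇒ W
n=8: moves to 7(W), 4(W), 2(W), 0(W); every one is W ⇒ L
n=9: can move to 8, which is L ⇒ W
n=10: can move to 6, which is L ⇒ W
n=11: can move to 3, which is L ⇒ W
From 11, the L positions reachable in one move are: 3.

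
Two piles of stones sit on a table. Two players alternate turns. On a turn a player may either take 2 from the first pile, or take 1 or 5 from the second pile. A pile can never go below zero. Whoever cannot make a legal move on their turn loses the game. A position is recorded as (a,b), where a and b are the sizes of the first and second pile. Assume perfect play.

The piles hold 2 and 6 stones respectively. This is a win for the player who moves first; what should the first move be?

Move to (0,6).

Classify positions by backward induction: terminal positions (no move available) are L. From any other position, the mover wins iff some move reaches an L.
No move ever increases a pile, so every position that can arise here has a ≤ 2 and b ≤ 6; it is enough to label the cells with 0 ≤ a ≤ 2 and 0 ≤ b ≤ 6.
Every move lowers a or b (never raises either), so fill the grid row by row in increasing a, and left to right within a row: each cell's successors are then already labelled.
      b=0  b=1  b=2  b=3  b=4  b=5  b=6
a=0:    L    W    L    W    L    W    L
a=1:    L    W    L    W    L    W    L
a=2:    W    L    W    L    W    L    W
Cells with no legal move (terminal, hence L): (0,0), (1,0).
The remaining L cells, each justified by listing all of its moves:
(0,2): L (sole option (0,1)(W) is W)
(0,4): L (sole option (0,3)(W) is W)
(0,6): L (options (0,5)(W), (0,1)(W) are all W)
(1,2): L (sole option (1,1)(W) is W)
(1,4): L (sole option (1,3)(W) is W)
(1,6): L (options (1,5)(W), (1,1)(W) are all W)
(2,1): L (options (0,1)(W), (2,0)(W) are all W)
(2,3): L (options (0,3)(W), (2,2)(W) are all W)
(2,5): L (options (0,5)(W), (2,4)(W), (2,0)(W) are all W)
Every other cell has at least one move into one of the L cells above, so it is W.
From (2,6), the L positions reachable in one move are: (0,6), (2,5), (2,1). Any move reaching one of these is winning.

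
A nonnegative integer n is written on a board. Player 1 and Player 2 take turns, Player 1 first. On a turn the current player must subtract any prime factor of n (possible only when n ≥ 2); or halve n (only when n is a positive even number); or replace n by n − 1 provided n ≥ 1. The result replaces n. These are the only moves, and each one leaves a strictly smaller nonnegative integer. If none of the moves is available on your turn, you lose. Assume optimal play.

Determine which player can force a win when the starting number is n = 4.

Player 2 wins.

Classify positions by backward induction: terminal positions (no move available) are L. From any other position, the mover wins iff some move reaches an L.
n=0: no move → L
n=1: W (go to 0, an L position)
n=2: W (go to 0, an L position)
n=3: W (go to 0, an L position)
n=4: L (options 2(W), 3(W) are all W)
The starting position 4 is L: whatever Player 1 does, the opponent receives a W position.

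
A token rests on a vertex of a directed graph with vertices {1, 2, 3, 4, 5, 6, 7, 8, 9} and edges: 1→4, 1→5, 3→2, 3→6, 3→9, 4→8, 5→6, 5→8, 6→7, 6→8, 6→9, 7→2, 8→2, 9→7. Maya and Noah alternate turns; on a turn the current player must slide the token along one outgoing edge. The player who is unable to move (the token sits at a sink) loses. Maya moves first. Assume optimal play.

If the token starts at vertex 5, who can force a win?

Compute win/loss labels from the base case upward. A position with no move is L. Any other position is W if it can reach an L in one move, else L.
Every edge goes from a vertex to one that appears earlier in the order 2, 8, 4, 7, 9, 6, 3, 5, 1, so processing vertices in that order labels each vertex after all of its successors.
2: no outgoing edge → L
8: can move to 2, which is L ⇒ W
4: the only move is to 8(W), a W ⇒ L
7: can move to 2, which is L ⇒ W
9: the only move is to 7(W), a W ⇒ L
6: can move to 9, which is L ⇒ W
3: can move to 9, which is L ⇒ W
5: moves to 6(W), 8(W); every one is W ⇒ L
1: can move to 5, which is L ⇒ W
The starting position 5 is L: whatever Maya does, the opponent receives a W position.

Noah wins.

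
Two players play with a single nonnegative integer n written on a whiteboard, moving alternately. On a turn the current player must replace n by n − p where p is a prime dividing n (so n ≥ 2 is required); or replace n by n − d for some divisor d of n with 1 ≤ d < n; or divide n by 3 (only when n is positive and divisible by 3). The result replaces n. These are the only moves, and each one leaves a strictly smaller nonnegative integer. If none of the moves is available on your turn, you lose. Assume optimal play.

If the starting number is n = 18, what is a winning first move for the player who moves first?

Positions with no move are L. A position that does have a move is losing for the player to move precisely when every available move leads to a winning position for the opponent. Fill in the labels:
n=0: no move → L
n=1: no move → L
n=2: →0(L), so W
n=3: →0(L), so W
n=4: →2(W), 3(W) — all W, so L
n=5: →0(L), so W
n=6: →4(L), so W
n=7: →0(L), so W
n=8: →4(L), so W
n=9: →3(W), 6(W), 8(W) — all W, so L
n=10: →9(L), so W
n=11: →0(L), so W
n=12: →4(L), so W
n=13: →0(L), so W
n=14: →7(W), 12(W), 13(W) — all W, so L
n=15: →14(L), so W
n=16: →14(L), so W
n=17: →0(L), so W
n=18: →9(L), so W
From 18, the L positions reachable in one move are: 9.

Move to 9.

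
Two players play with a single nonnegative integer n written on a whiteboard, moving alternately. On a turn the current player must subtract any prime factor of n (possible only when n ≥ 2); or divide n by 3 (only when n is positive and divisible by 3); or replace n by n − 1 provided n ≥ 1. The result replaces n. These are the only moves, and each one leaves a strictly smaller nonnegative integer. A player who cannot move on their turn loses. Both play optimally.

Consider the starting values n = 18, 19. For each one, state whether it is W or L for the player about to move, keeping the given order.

Compute win/loss labels from the base case upward. A position with no move is L. Any other position is W if it can reach an L in one move, else L.
n=0: no move → L
n=1: W (go to 0, an L position)
n=2: W (go to 0, an L position)
n=3: W (go to 0, an L position)
n=4: L (options 2(W), 3(W) are all W)
n=5: W (go to 0, an L position)
n=6: W (go to 4, an L position)
n=7: W (go to 0, an L position)
n=8: L (options 6(W), 7(W) are all W)
n=9: W (go to 8, an L position)
n=10: W (go to 8, an L position)
n=11: W (go to 0, an L position)
n=12: W (go to 4, an L position)
n=13: W (go to 0, an L position)
n=14: L (options 7(W), 12(W), 13(W) are all W)
n=15: W (go to 14, an L position)
n=16: W (go to 14, an L position)
n=17: W (go to 0, an L position)
n=18: L (options 6(W), 15(W), 16(W), 17(W) are all W)
n=19: W (go to 0, an L position)

18: L, 19: W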